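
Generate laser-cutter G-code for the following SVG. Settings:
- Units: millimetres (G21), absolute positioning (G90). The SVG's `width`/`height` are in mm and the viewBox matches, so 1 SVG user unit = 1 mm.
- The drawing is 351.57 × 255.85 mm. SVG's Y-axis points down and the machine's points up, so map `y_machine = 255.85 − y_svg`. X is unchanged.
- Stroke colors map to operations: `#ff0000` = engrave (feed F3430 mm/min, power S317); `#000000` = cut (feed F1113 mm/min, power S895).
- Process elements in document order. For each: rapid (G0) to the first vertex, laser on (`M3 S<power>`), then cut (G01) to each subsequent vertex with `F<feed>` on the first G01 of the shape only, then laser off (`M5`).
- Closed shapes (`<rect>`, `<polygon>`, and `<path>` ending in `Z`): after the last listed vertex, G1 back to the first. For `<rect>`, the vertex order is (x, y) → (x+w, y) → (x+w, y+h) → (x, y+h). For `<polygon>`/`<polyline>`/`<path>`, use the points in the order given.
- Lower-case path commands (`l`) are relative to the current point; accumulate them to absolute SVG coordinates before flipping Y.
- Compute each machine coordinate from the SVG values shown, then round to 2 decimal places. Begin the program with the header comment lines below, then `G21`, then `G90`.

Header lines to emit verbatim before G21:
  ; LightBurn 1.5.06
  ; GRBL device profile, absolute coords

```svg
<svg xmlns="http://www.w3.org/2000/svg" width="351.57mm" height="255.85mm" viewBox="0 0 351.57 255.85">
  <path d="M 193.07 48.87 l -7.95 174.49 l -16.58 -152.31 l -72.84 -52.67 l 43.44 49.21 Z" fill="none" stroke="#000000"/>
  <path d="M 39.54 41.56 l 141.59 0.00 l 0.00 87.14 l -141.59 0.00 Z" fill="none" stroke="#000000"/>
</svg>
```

Since the viewBox matches the mm dimensions, user units are millimetres directly. The only transform is the Y-flip y_m = 255.85 − y_svg.

Shape 1 is a closed polygon drawn with `<path>`. Its stroke #000000 means cut at S895, F1113. After flipping Y the toolpath is (193.07,206.98) → (185.12,32.49) → (168.54,184.80) → (95.70,237.47) → (139.14,188.26) → (193.07,206.98), returning to the start.

Shape 2 is a rectangle drawn with `<path>`. Its stroke #000000 means cut at S895, F1113. After flipping Y the toolpath is (39.54,214.29) → (181.13,214.29) → (181.13,127.15) → (39.54,127.15) → (39.54,214.29), returning to the start.

; LightBurn 1.5.06
; GRBL device profile, absolute coords
G21
G90
G0 X193.07 Y206.98
M3 S895
G01 X185.12 Y32.49 F1113
G01 X168.54 Y184.80
G01 X95.70 Y237.47
G01 X139.14 Y188.26
G01 X193.07 Y206.98
M5
G0 X39.54 Y214.29
M3 S895
G01 X181.13 Y214.29 F1113
G01 X181.13 Y127.15
G01 X39.54 Y127.15
G01 X39.54 Y214.29
M5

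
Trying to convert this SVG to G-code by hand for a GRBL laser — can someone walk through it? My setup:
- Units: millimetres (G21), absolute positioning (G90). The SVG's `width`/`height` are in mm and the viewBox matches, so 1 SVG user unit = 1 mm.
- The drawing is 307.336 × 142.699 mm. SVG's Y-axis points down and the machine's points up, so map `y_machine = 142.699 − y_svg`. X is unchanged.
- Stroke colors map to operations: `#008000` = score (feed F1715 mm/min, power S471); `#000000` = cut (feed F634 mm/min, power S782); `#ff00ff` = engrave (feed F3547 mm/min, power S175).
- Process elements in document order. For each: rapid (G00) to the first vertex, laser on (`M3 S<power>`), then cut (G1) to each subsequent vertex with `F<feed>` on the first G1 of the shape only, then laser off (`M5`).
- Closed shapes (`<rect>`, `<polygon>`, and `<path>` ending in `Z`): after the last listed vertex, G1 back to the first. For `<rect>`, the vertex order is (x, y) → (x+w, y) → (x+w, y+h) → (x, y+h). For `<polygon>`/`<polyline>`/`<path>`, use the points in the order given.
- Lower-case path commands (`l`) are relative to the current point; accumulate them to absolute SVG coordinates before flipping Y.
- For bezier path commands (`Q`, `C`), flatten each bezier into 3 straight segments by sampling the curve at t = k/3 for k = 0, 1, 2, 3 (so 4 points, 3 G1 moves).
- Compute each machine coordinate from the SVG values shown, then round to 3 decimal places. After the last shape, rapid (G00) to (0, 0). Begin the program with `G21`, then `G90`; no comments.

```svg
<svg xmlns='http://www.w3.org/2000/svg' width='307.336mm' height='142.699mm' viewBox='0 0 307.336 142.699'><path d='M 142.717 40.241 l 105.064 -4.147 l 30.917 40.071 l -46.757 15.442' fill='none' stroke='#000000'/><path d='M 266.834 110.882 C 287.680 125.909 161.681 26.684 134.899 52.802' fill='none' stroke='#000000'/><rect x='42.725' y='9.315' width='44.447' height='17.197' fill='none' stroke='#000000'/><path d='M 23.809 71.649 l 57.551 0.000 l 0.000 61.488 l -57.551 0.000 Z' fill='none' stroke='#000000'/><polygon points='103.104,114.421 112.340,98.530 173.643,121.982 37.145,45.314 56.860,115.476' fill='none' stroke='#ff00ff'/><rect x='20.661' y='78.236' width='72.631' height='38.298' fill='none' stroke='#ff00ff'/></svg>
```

1 u = 1 mm; y_m = 142.699 − y.

[1] `<path>` open polyline, #000000→cut S782 F634: (142.717,102.458) → (247.781,106.605) → (278.698,66.534) → (231.941,51.092)

[2] `<path>` cubic bezier, #000000→cut S782 F634: (266.834,31.817) → (247.845,46.000) → (185.640,83.108) → (134.899,89.897)

[3] `<rect>` rectangle, #000000→cut S782 F634: (42.725,133.384) → (87.172,133.384) → (87.172,116.187) → (42.725,116.187) → (42.725,133.384) (closed)

[4] `<path>` rectangle, #000000→cut S782 F634: (23.809,71.050) → (81.360,71.050) → (81.360,9.562) → (23.809,9.562) → (23.809,71.050) (closed)

[5] `<polygon>` closed polygon, #ff00ff→engrave S175 F3547: (103.104,28.278) → (112.340,44.169) → (173.643,20.717) → (37.145,97.385) → (56.860,27.223) → (103.104,28.278) (closed)

[6] `<rect>` rectangle, #ff00ff→engrave S175 F3547: (20.661,64.463) → (93.292,64.463) → (93.292,26.165) → (20.661,26.165) → (20.661,64.463) (closed)

G21
G90
G00 X142.717 Y102.458
M3 S782
G1 X247.781 Y106.605 F634
G1 X278.698 Y66.534
G1 X231.941 Y51.092
M5
G00 X266.834 Y31.817
M3 S782
G1 X247.845 Y46.000 F634
G1 X185.640 Y83.108
G1 X134.899 Y89.897
M5
G00 X42.725 Y133.384
M3 S782
G1 X87.172 Y133.384 F634
G1 X87.172 Y116.187
G1 X42.725 Y116.187
G1 X42.725 Y133.384
M5
G00 X23.809 Y71.050
M3 S782
G1 X81.360 Y71.050 F634
G1 X81.360 Y9.562
G1 X23.809 Y9.562
G1 X23.809 Y71.050
M5
G00 X103.104 Y28.278
M3 S175
G1 X112.340 Y44.169 F3547
G1 X173.643 Y20.717
G1 X37.145 Y97.385
G1 X56.860 Y27.223
G1 X103.104 Y28.278
M5
G00 X20.661 Y64.463
M3 S175
G1 X93.292 Y64.463 F3547
G1 X93.292 Y26.165
G1 X20.661 Y26.165
G1 X20.661 Y64.463
M5
G00 X0.000 Y0.000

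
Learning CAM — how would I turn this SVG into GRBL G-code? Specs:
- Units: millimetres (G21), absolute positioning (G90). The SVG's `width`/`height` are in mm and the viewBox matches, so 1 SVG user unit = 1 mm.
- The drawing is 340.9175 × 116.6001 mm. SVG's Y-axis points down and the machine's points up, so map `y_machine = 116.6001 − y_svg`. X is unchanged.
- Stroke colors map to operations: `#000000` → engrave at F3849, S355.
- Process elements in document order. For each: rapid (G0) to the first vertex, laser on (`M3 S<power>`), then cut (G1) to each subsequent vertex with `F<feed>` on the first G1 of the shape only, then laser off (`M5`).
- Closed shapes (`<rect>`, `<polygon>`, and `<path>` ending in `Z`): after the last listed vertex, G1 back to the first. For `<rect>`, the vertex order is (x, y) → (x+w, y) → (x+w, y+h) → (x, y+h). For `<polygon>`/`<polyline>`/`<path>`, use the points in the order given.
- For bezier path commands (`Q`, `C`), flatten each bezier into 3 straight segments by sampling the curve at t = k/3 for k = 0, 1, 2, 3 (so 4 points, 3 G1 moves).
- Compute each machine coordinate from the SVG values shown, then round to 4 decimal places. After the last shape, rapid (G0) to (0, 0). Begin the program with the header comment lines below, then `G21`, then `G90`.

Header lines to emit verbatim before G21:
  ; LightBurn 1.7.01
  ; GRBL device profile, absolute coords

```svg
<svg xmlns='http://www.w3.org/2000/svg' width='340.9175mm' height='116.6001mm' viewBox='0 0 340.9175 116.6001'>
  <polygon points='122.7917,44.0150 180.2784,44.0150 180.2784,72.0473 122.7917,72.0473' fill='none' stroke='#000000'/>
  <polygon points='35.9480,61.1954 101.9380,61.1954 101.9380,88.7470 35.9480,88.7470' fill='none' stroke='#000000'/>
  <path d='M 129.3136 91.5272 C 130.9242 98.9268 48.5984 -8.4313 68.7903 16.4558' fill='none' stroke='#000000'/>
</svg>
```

; LightBurn 1.7.01
; GRBL device profile, absolute coords
G21
G90
G0 X122.7917 Y72.5851
M3 S355
G1 X180.2784 Y72.5851 F3849
G1 X180.2784 Y44.5528
G1 X122.7917 Y44.5528
G1 X122.7917 Y72.5851
M5
G0 X35.9480 Y55.4047
M3 S355
G1 X101.9380 Y55.4047 F3849
G1 X101.9380 Y27.8531
G1 X35.9480 Y27.8531
G1 X35.9480 Y55.4047
M5
G0 X129.3136 Y25.0729
M3 S355
G1 X109.8511 Y46.7776 F3849
G1 X75.8653 Y90.0979
G1 X68.7903 Y100.1443
M5
G0 X0.0000 Y0.0000

viewBox `0 0 340.9175 116.6001` with mm width/height → 1 unit = 1 mm. Flip: y_m = 116.6001 − y_svg.

**Shape 1** — `<polygon>` rectangle, stroke `#000000` → engrave (S355, F3849). Machine vertices: (122.7917,72.5851) → (180.2784,72.5851) → (180.2784,44.5528) → (122.7917,44.5528) → (122.7917,72.5851). Closed: final G1 returns to the first vertex.

**Shape 2** — `<polygon>` rectangle, stroke `#000000` → engrave (S355, F3849). Machine vertices: (35.9480,55.4047) → (101.9380,55.4047) → (101.9380,27.8531) → (35.9480,27.8531) → (35.9480,55.4047). Closed: final G1 returns to the first vertex.

**Shape 3** — `<path>` cubic bezier, stroke `#000000` → engrave (S355, F3849). Control points (SVG): P0=(129.3136,91.5272), P1=(130.9242,98.9268), P2=(48.5984,-8.4313), P3=(68.7903,16.4558); sampled at t=k/3. Machine vertices: (129.3136,25.0729) → (109.8511,46.7776) → (75.8653,90.0979) → (68.7903,100.1443). Open path.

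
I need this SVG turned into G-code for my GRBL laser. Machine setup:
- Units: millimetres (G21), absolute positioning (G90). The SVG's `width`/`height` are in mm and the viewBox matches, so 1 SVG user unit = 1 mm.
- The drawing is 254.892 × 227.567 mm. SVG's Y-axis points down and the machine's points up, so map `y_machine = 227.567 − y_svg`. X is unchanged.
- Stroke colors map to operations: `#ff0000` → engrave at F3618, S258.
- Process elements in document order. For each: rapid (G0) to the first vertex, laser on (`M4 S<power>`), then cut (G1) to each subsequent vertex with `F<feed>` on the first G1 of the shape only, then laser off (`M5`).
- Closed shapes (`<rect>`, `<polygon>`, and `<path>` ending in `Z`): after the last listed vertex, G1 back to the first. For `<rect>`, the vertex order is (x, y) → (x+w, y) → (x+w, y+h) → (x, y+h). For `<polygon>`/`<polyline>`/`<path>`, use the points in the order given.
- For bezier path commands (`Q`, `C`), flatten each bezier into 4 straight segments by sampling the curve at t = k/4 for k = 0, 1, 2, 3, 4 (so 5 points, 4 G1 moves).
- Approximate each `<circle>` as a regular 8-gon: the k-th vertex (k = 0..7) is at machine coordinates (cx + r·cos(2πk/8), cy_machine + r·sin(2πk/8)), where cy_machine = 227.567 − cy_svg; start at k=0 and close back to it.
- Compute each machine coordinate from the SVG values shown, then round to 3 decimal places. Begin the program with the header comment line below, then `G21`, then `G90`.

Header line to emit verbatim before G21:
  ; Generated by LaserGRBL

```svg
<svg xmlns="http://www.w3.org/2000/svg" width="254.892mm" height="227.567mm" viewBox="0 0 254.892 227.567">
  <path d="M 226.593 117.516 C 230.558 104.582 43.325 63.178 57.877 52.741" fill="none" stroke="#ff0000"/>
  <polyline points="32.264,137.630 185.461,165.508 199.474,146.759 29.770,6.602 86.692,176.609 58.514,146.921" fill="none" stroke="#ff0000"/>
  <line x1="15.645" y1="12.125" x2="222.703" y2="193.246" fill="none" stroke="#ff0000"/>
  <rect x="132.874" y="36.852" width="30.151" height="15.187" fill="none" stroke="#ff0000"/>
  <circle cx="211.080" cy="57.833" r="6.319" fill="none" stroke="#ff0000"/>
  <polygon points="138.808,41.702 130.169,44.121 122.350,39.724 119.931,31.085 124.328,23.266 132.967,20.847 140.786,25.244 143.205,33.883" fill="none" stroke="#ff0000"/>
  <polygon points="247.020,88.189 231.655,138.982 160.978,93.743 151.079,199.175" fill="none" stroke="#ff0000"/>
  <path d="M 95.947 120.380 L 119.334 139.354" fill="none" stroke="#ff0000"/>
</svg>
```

; Generated by LaserGRBL
G21
G90
G0 X226.593 Y110.051
M4 S258
G1 X199.857 Y124.161 F3618
G1 X138.265 Y143.375
G1 X78.657 Y162.121
G1 X57.877 Y174.826
M5
G0 X32.264 Y89.937
M4 S258
G1 X185.461 Y62.059 F3618
G1 X199.474 Y80.808
G1 X29.770 Y220.965
G1 X86.692 Y50.958
G1 X58.514 Y80.646
M5
G0 X15.645 Y215.442
M4 S258
G1 X222.703 Y34.321 F3618
M5
G0 X132.874 Y190.715
M4 S258
G1 X163.025 Y190.715 F3618
G1 X163.025 Y175.528
G1 X132.874 Y175.528
G1 X132.874 Y190.715
M5
G0 X217.399 Y169.734
M4 S258
G1 X215.548 Y174.202 F3618
G1 X211.080 Y176.053
G1 X206.612 Y174.202
G1 X204.761 Y169.734
G1 X206.612 Y165.266
G1 X211.080 Y163.415
G1 X215.548 Y165.266
G1 X217.399 Y169.734
M5
G0 X138.808 Y185.865
M4 S258
G1 X130.169 Y183.446 F3618
G1 X122.350 Y187.843
G1 X119.931 Y196.482
G1 X124.328 Y204.301
G1 X132.967 Y206.720
G1 X140.786 Y202.323
G1 X143.205 Y193.684
G1 X138.808 Y185.865
M5
G0 X247.020 Y139.378
M4 S258
G1 X231.655 Y88.585 F3618
G1 X160.978 Y133.824
G1 X151.079 Y28.392
G1 X247.020 Y139.378
M5
G0 X95.947 Y107.187
M4 S258
G1 X119.334 Y88.213 F3618
M5

1 u = 1 mm; y_m = 227.567 − y.

[1] `<path>` cubic bezier, #ff0000→engrave S258 F3618: (226.593,110.051) → (199.857,124.161) → (138.265,143.375) → (78.657,162.121) → (57.877,174.826)

[2] `<polyline>` open polyline, #ff0000→engrave S258 F3618: (32.264,89.937) → (185.461,62.059) → (199.474,80.808) → (29.770,220.965) → (86.692,50.958) → (58.514,80.646)

[3] `<line>` line segment, #ff0000→engrave S258 F3618: (15.645,215.442) → (222.703,34.321)

[4] `<rect>` rectangle, #ff0000→engrave S258 F3618: (132.874,190.715) → (163.025,190.715) → (163.025,175.528) → (132.874,175.528) → (132.874,190.715) (closed)

[5] `<circle>` circle, #ff0000→engrave S258 F3618: (217.399,169.734) → (215.548,174.202) → (211.080,176.053) → (206.612,174.202) → (204.761,169.734) → (206.612,165.266) → (211.080,163.415) → (215.548,165.266) → (217.399,169.734) (closed)

[6] `<polygon>` regular polygon, #ff0000→engrave S258 F3618: (138.808,185.865) → (130.169,183.446) → (122.350,187.843) → (119.931,196.482) → (124.328,204.301) → (132.967,206.720) → (140.786,202.323) → (143.205,193.684) → (138.808,185.865) (closed)

[7] `<polygon>` closed polygon, #ff0000→engrave S258 F3618: (247.020,139.378) → (231.655,88.585) → (160.978,133.824) → (151.079,28.392) → (247.020,139.378) (closed)

[8] `<path>` line segment, #ff0000→engrave S258 F3618: (95.947,107.187) → (119.334,88.213)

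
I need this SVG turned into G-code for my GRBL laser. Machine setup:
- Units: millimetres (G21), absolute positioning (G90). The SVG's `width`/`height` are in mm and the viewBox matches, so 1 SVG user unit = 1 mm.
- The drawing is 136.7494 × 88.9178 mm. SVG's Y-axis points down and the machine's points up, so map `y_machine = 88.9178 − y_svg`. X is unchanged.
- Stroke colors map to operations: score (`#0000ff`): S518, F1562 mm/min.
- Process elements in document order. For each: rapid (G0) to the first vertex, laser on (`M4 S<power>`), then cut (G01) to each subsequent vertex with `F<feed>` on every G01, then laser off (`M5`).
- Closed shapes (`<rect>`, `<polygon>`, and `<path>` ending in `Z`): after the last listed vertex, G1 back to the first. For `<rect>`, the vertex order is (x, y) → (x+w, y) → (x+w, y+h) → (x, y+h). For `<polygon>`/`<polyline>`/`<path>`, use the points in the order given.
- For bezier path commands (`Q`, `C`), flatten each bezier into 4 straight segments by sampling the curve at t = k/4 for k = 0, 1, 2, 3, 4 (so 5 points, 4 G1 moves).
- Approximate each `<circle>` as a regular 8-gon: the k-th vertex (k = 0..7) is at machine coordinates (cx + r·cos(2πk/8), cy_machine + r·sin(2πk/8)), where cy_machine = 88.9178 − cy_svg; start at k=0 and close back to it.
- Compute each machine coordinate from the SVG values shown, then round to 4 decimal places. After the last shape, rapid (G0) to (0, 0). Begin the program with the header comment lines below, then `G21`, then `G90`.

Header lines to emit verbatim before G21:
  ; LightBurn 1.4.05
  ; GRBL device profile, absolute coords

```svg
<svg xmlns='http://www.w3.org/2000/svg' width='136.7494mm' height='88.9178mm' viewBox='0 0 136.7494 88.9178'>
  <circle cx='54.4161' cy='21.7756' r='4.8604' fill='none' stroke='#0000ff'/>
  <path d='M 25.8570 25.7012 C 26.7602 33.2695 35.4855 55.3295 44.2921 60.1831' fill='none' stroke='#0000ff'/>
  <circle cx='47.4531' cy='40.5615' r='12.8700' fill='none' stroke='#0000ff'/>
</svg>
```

; LightBurn 1.4.05
; GRBL device profile, absolute coords
G21
G90
G0 X59.2765 Y67.1422
M4 S518
G01 X57.8529 Y70.5790 F1562
G01 X54.4161 Y72.0026 F1562
G01 X50.9793 Y70.5790 F1562
G01 X49.5557 Y67.1422 F1562
G01 X50.9793 Y63.7054 F1562
G01 X54.4161 Y62.2818 F1562
G01 X57.8529 Y63.7054 F1562
G01 X59.2765 Y67.1422 F1562
M5
G0 X25.8570 Y63.2166
M4 S518
G01 X27.8801 Y55.3185 F1562
G01 X32.1108 Y44.9576 F1562
G01 X37.8233 Y35.1058 F1562
G01 X44.2921 Y28.7347 F1562
M5
G0 X60.3231 Y48.3563
M4 S518
G01 X56.5536 Y57.4568 F1562
G01 X47.4531 Y61.2263 F1562
G01 X38.3526 Y57.4568 F1562
G01 X34.5831 Y48.3563 F1562
G01 X38.3526 Y39.2558 F1562
G01 X47.4531 Y35.4863 F1562
G01 X56.5536 Y39.2558 F1562
G01 X60.3231 Y48.3563 F1562
M5
G0 X0.0000 Y0.0000

Since the viewBox matches the mm dimensions, user units are millimetres directly. The only transform is the Y-flip y_m = 88.9178 − y_svg.

Shape 1 is a circle drawn with `<circle>`. Its stroke #0000ff means score at S518, F1562. After flipping Y the toolpath is (59.2765,67.1422) → (57.8529,70.5790) → (54.4161,72.0026) → (50.9793,70.5790) → (49.5557,67.1422) → (50.9793,63.7054) → (54.4161,62.2818) → (57.8529,63.7054) → (59.2765,67.1422), returning to the start.

Shape 2 is a cubic bezier drawn with `<path>`. Its stroke #0000ff means score at S518, F1562. After flipping Y the toolpath is (25.8570,63.2166) → (27.8801,55.3185) → (32.1108,44.9576) → (37.8233,35.1058) → (44.2921,28.7347).

Shape 3 is a circle drawn with `<circle>`. Its stroke #0000ff means score at S518, F1562. After flipping Y the toolpath is (60.3231,48.3563) → (56.5536,57.4568) → (47.4531,61.2263) → (38.3526,57.4568) → (34.5831,48.3563) → (38.3526,39.2558) → (47.4531,35.4863) → (56.5536,39.2558) → (60.3231,48.3563), returning to the start.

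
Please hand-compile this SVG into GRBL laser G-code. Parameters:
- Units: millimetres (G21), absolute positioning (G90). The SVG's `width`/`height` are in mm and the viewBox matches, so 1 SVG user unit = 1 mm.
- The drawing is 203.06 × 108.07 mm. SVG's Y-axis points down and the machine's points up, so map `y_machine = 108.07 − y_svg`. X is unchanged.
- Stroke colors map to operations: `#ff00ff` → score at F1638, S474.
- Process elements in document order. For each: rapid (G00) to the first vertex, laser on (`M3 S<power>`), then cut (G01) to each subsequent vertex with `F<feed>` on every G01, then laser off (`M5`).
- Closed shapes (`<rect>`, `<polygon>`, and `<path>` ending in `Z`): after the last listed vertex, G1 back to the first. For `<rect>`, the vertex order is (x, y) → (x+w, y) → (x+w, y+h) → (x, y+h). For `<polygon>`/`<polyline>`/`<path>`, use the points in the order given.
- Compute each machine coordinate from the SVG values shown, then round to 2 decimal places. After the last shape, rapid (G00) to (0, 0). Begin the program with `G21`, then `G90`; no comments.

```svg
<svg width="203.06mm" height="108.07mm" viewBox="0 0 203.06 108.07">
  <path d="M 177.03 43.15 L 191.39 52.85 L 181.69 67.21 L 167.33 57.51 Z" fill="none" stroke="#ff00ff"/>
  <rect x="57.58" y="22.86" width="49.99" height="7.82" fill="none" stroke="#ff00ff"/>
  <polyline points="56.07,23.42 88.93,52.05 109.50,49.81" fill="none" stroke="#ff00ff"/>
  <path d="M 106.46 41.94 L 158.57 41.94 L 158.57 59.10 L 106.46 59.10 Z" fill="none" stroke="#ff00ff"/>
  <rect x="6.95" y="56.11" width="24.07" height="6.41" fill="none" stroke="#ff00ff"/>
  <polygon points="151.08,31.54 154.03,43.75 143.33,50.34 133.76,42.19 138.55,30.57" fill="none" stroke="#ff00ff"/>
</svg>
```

G21
G90
G00 X177.03 Y64.92
M3 S474
G01 X191.39 Y55.22 F1638
G01 X181.69 Y40.86 F1638
G01 X167.33 Y50.56 F1638
G01 X177.03 Y64.92 F1638
M5
G00 X57.58 Y85.21
M3 S474
G01 X107.57 Y85.21 F1638
G01 X107.57 Y77.39 F1638
G01 X57.58 Y77.39 F1638
G01 X57.58 Y85.21 F1638
M5
G00 X56.07 Y84.65
M3 S474
G01 X88.93 Y56.02 F1638
G01 X109.50 Y58.26 F1638
M5
G00 X106.46 Y66.13
M3 S474
G01 X158.57 Y66.13 F1638
G01 X158.57 Y48.97 F1638
G01 X106.46 Y48.97 F1638
G01 X106.46 Y66.13 F1638
M5
G00 X6.95 Y51.96
M3 S474
G01 X31.02 Y51.96 F1638
G01 X31.02 Y45.55 F1638
G01 X6.95 Y45.55 F1638
G01 X6.95 Y51.96 F1638
M5
G00 X151.08 Y76.53
M3 S474
G01 X154.03 Y64.32 F1638
G01 X143.33 Y57.73 F1638
G01 X133.76 Y65.88 F1638
G01 X138.55 Y77.50 F1638
G01 X151.08 Y76.53 F1638
M5
G00 X0.00 Y0.00

1 u = 1 mm; y_m = 108.07 − y.

[1] `<path>` regular polygon, #ff00ff→score S474 F1638: (177.03,64.92) → (191.39,55.22) → (181.69,40.86) → (167.33,50.56) → (177.03,64.92) (closed)

[2] `<rect>` rectangle, #ff00ff→score S474 F1638: (57.58,85.21) → (107.57,85.21) → (107.57,77.39) → (57.58,77.39) → (57.58,85.21) (closed)

[3] `<polyline>` open polyline, #ff00ff→score S474 F1638: (56.07,84.65) → (88.93,56.02) → (109.50,58.26)

[4] `<path>` rectangle, #ff00ff→score S474 F1638: (106.46,66.13) → (158.57,66.13) → (158.57,48.97) → (106.46,48.97) → (106.46,66.13) (closed)

[5] `<rect>` rectangle, #ff00ff→score S474 F1638: (6.95,51.96) → (31.02,51.96) → (31.02,45.55) → (6.95,45.55) → (6.95,51.96) (closed)

[6] `<polygon>` regular polygon, #ff00ff→score S474 F1638: (151.08,76.53) → (154.03,64.32) → (143.33,57.73) → (133.76,65.88) → (138.55,77.50) → (151.08,76.53) (closed)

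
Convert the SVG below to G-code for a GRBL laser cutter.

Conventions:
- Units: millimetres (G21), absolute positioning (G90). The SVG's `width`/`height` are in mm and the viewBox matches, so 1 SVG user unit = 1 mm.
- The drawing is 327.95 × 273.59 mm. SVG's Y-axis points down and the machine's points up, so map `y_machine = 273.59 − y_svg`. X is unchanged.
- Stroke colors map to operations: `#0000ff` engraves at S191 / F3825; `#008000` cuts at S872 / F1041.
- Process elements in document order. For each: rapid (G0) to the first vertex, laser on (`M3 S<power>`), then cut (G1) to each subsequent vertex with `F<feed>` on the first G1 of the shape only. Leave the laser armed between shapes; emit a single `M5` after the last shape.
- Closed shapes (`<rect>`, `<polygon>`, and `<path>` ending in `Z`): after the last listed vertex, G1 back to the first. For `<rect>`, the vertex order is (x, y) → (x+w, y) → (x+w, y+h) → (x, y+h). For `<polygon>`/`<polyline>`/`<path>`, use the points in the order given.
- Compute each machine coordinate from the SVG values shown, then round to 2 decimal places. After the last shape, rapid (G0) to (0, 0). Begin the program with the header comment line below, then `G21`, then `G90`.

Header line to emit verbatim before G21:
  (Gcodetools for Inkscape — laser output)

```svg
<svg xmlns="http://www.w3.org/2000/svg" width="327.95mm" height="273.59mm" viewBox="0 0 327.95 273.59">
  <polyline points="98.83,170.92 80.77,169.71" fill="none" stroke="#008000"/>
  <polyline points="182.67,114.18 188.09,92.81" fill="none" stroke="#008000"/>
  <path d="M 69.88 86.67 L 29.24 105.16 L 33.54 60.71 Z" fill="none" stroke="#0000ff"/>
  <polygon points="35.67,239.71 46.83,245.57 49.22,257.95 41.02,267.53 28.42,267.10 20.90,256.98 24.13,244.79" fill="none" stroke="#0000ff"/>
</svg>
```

1 u = 1 mm; y_m = 273.59 − y.

[1] `<polyline>` line segment, #008000→cut S872 F1041: (98.83,102.67) → (80.77,103.88)

[2] `<polyline>` line segment, #008000→cut S872 F1041: (182.67,159.41) → (188.09,180.78)

[3] `<path>` regular polygon, #0000ff→engrave S191 F3825: (69.88,186.92) → (29.24,168.43) → (33.54,212.88) → (69.88,186.92) (closed)

[4] `<polygon>` regular polygon, #0000ff→engrave S191 F3825: (35.67,33.88) → (46.83,28.02) → (49.22,15.64) → (41.02,6.06) → (28.42,6.49) → (20.90,16.61) → (24.13,28.80) → (35.67,33.88) (closed)

(Gcodetools for Inkscape — laser output)
G21
G90
G0 X98.83 Y102.67
M3 S872
G1 X80.77 Y103.88 F1041
G0 X182.67 Y159.41
M3 S872
G1 X188.09 Y180.78 F1041
G0 X69.88 Y186.92
M3 S191
G1 X29.24 Y168.43 F3825
G1 X33.54 Y212.88
G1 X69.88 Y186.92
G0 X35.67 Y33.88
M3 S191
G1 X46.83 Y28.02 F3825
G1 X49.22 Y15.64
G1 X41.02 Y6.06
G1 X28.42 Y6.49
G1 X20.90 Y16.61
G1 X24.13 Y28.80
G1 X35.67 Y33.88
M5
G0 X0.00 Y0.00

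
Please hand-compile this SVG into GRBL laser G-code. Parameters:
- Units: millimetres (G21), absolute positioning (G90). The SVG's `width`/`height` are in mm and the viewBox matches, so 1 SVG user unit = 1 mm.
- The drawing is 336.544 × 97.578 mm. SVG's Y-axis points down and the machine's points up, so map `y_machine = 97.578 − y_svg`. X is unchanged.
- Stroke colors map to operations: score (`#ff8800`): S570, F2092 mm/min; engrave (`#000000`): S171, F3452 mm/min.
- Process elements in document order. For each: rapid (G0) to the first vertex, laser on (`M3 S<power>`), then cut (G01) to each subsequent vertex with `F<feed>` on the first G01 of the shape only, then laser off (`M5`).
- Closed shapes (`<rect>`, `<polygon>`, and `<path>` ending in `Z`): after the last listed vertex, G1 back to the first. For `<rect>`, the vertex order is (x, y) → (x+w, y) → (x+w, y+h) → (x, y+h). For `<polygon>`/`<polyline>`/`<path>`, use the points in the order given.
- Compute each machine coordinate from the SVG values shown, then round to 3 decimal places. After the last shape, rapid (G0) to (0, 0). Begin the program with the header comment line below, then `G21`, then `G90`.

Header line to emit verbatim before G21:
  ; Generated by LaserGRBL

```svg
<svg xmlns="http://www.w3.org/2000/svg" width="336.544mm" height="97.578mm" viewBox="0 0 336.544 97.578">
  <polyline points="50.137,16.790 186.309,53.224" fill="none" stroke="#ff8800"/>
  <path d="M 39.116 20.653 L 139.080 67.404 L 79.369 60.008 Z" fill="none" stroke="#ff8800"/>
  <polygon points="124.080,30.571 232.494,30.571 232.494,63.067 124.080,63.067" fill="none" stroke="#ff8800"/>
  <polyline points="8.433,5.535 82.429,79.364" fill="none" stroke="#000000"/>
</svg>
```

Since the viewBox matches the mm dimensions, user units are millimetres directly. The only transform is the Y-flip y_m = 97.578 − y_svg.

Shape 1 is a line segment drawn with `<polyline>`. Its stroke #ff8800 means score at S570, F2092. After flipping Y the toolpath is (50.137,80.788) → (186.309,44.354).

Shape 2 is a closed polygon drawn with `<path>`. Its stroke #ff8800 means score at S570, F2092. After flipping Y the toolpath is (39.116,76.925) → (139.080,30.174) → (79.369,37.570) → (39.116,76.925), returning to the start.

Shape 3 is a rectangle drawn with `<polygon>`. Its stroke #ff8800 means score at S570, F2092. After flipping Y the toolpath is (124.080,67.007) → (232.494,67.007) → (232.494,34.511) → (124.080,34.511) → (124.080,67.007), returning to the start.

Shape 4 is a line segment drawn with `<polyline>`. Its stroke #000000 means engrave at S171, F3452. After flipping Y the toolpath is (8.433,92.043) → (82.429,18.214).

; Generated by LaserGRBL
G21
G90
G0 X50.137 Y80.788
M3 S570
G01 X186.309 Y44.354 F2092
M5
G0 X39.116 Y76.925
M3 S570
G01 X139.080 Y30.174 F2092
G01 X79.369 Y37.570
G01 X39.116 Y76.925
M5
G0 X124.080 Y67.007
M3 S570
G01 X232.494 Y67.007 F2092
G01 X232.494 Y34.511
G01 X124.080 Y34.511
G01 X124.080 Y67.007
M5
G0 X8.433 Y92.043
M3 S171
G01 X82.429 Y18.214 F3452
M5
G0 X0.000 Y0.000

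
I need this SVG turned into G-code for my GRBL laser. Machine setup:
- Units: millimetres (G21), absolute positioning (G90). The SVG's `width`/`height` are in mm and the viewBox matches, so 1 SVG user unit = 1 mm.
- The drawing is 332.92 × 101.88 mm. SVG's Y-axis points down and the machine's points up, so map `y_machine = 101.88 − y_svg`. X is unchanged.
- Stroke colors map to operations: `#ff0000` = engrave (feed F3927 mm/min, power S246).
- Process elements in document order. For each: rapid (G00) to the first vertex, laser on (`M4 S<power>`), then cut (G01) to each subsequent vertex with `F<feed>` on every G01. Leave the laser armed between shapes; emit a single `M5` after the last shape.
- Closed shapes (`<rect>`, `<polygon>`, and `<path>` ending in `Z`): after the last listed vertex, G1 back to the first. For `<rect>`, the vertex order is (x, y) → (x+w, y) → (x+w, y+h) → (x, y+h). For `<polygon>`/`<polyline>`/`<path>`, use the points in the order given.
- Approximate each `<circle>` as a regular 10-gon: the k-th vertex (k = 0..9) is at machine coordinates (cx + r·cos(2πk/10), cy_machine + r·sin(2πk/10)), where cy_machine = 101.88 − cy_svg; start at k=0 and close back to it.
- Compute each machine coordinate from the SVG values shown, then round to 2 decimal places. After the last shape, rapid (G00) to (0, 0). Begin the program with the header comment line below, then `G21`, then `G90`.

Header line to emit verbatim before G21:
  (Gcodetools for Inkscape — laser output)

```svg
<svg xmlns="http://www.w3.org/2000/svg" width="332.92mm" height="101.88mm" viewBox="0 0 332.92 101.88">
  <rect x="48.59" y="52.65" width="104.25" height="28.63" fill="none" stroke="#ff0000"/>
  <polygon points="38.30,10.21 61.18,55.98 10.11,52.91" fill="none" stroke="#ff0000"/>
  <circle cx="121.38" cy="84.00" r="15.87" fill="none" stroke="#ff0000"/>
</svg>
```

1 u = 1 mm; y_m = 101.88 − y.

[1] `<rect>` rectangle, #ff0000→engrave S246 F3927: (48.59,49.23) → (152.84,49.23) → (152.84,20.60) → (48.59,20.60) → (48.59,49.23) (closed)

[2] `<polygon>` regular polygon, #ff0000→engrave S246 F3927: (38.30,91.67) → (61.18,45.90) → (10.11,48.97) → (38.30,91.67) (closed)

[3] `<circle>` circle, #ff0000→engrave S246 F3927: (137.25,17.88) → (134.22,27.21) → (126.28,32.97) → (116.48,32.97) → (108.54,27.21) → (105.51,17.88) → (108.54,8.55) → (116.48,2.79) → (126.28,2.79) → (134.22,8.55) → (137.25,17.88) (closed)

(Gcodetools for Inkscape — laser output)
G21
G90
G00 X48.59 Y49.23
M4 S246
G01 X152.84 Y49.23 F3927
G01 X152.84 Y20.60 F3927
G01 X48.59 Y20.60 F3927
G01 X48.59 Y49.23 F3927
G00 X38.30 Y91.67
M4 S246
G01 X61.18 Y45.90 F3927
G01 X10.11 Y48.97 F3927
G01 X38.30 Y91.67 F3927
G00 X137.25 Y17.88
M4 S246
G01 X134.22 Y27.21 F3927
G01 X126.28 Y32.97 F3927
G01 X116.48 Y32.97 F3927
G01 X108.54 Y27.21 F3927
G01 X105.51 Y17.88 F3927
G01 X108.54 Y8.55 F3927
G01 X116.48 Y2.79 F3927
G01 X126.28 Y2.79 F3927
G01 X134.22 Y8.55 F3927
G01 X137.25 Y17.88 F3927
M5
G00 X0.00 Y0.00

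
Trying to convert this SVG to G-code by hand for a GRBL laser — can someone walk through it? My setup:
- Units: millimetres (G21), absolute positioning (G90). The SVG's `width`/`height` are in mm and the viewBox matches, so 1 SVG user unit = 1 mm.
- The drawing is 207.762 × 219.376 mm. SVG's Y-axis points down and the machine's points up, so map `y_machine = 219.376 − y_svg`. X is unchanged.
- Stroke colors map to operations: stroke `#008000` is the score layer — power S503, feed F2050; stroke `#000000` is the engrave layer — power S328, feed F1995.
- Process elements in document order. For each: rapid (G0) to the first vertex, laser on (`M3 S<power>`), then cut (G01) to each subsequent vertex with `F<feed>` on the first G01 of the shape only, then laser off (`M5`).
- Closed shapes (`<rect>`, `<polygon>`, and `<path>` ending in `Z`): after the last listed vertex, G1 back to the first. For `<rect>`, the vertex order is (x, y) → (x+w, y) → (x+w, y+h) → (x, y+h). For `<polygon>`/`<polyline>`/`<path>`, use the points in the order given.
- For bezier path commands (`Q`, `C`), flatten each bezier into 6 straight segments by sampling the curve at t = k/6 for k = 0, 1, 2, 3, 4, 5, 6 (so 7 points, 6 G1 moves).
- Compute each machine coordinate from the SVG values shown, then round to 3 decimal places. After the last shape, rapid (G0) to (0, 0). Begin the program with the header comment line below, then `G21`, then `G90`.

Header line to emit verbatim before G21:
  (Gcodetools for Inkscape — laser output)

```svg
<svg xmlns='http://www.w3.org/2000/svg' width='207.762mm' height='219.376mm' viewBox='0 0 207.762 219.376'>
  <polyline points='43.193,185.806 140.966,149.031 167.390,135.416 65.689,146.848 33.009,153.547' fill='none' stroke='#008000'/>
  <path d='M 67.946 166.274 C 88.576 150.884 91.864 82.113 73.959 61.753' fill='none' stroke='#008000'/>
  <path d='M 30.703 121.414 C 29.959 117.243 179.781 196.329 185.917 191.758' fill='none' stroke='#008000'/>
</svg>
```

1 u = 1 mm; y_m = 219.376 − y.

[1] `<polyline>` open polyline, #008000→score S503 F2050: (43.193,33.570) → (140.966,70.345) → (167.390,83.960) → (65.689,72.528) → (33.009,65.829)

[2] `<path>` cubic bezier, #008000→score S503 F2050: (67.946,53.102) → (76.798,64.774) → (82.653,82.516) → (85.403,103.499) → (84.942,124.896) → (81.163,143.880) → (73.959,157.623)

[3] `<path>` cubic bezier, #008000→score S503 F2050: (30.703,97.962) → (41.516,93.882) → (69.249,80.563) → (105.730,62.640) → (142.784,44.751) → (172.237,31.531) → (185.917,27.618)

(Gcodetools for Inkscape — laser output)
G21
G90
G0 X43.193 Y33.570
M3 S503
G01 X140.966 Y70.345 F2050
G01 X167.390 Y83.960
G01 X65.689 Y72.528
G01 X33.009 Y65.829
M5
G0 X67.946 Y53.102
M3 S503
G01 X76.798 Y64.774 F2050
G01 X82.653 Y82.516
G01 X85.403 Y103.499
G01 X84.942 Y124.896
G01 X81.163 Y143.880
G01 X73.959 Y157.623
M5
G0 X30.703 Y97.962
M3 S503
G01 X41.516 Y93.882 F2050
G01 X69.249 Y80.563
G01 X105.730 Y62.640
G01 X142.784 Y44.751
G01 X172.237 Y31.531
G01 X185.917 Y27.618
M5
G0 X0.000 Y0.000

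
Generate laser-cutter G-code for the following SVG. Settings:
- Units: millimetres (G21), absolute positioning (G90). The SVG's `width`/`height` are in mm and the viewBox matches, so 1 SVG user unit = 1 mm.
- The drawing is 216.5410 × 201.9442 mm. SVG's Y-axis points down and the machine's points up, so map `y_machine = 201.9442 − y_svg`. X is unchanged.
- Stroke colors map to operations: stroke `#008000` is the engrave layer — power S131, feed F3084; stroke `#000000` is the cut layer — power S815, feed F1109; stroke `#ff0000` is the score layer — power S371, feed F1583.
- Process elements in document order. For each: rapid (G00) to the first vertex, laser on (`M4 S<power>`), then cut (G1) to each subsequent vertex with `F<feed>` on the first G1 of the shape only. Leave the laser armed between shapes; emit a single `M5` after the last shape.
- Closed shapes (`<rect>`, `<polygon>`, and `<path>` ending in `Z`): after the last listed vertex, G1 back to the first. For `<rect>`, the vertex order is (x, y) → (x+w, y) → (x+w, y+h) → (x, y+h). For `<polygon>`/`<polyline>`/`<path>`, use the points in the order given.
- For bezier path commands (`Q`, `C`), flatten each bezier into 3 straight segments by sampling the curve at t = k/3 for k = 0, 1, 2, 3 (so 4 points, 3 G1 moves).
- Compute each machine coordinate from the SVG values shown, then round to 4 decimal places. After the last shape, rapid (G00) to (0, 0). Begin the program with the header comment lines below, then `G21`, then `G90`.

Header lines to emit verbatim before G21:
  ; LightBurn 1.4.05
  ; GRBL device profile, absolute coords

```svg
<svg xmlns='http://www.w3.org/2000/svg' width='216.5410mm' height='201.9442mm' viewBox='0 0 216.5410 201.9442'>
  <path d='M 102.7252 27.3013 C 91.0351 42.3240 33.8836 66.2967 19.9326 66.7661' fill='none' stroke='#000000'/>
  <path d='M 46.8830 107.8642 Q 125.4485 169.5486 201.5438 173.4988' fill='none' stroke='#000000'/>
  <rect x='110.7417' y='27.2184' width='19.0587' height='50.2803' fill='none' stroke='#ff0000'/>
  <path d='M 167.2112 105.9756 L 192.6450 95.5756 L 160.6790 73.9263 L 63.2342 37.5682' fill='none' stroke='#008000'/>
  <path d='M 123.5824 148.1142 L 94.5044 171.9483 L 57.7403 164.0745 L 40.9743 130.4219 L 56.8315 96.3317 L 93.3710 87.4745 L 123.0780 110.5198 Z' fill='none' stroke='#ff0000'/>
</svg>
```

; LightBurn 1.4.05
; GRBL device profile, absolute coords
G21
G90
G00 X102.7252 Y174.6429
M4 S815
G1 X79.1651 Y157.8388 F1109
G1 X45.0000 Y142.2800
G1 X19.9326 Y135.1781
G00 X46.8830 Y94.0800
M4 S815
G1 X98.9855 Y59.3720 F1109
G1 X150.5391 Y37.4938
G1 X201.5438 Y28.4454
G00 X110.7417 Y174.7258
M4 S371
G1 X129.8004 Y174.7258 F1583
G1 X129.8004 Y124.4455
G1 X110.7417 Y124.4455
G1 X110.7417 Y174.7258
G00 X167.2112 Y95.9686
M4 S131
G1 X192.6450 Y106.3686 F3084
G1 X160.6790 Y128.0179
G1 X63.2342 Y164.3760
G00 X123.5824 Y53.8300
M4 S371
G1 X94.5044 Y29.9959 F1583
G1 X57.7403 Y37.8697
G1 X40.9743 Y71.5223
G1 X56.8315 Y105.6125
G1 X93.3710 Y114.4697
G1 X123.0780 Y91.4244
G1 X123.5824 Y53.8300
M5
G00 X0.0000 Y0.0000

Since the viewBox matches the mm dimensions, user units are millimetres directly. The only transform is the Y-flip y_m = 201.9442 − y_svg.

Shape 1 is a cubic bezier drawn with `<path>`. Its stroke #000000 means cut at S815, F1109. After flipping Y the toolpath is (102.7252,174.6429) → (79.1651,157.8388) → (45.0000,142.2800) → (19.9326,135.1781).

Shape 2 is a quadratic bezier drawn with `<path>`. Its stroke #000000 means cut at S815, F1109. After flipping Y the toolpath is (46.8830,94.0800) → (98.9855,59.3720) → (150.5391,37.4938) → (201.5438,28.4454).

Shape 3 is a rectangle drawn with `<rect>`. Its stroke #ff0000 means score at S371, F1583. After flipping Y the toolpath is (110.7417,174.7258) → (129.8004,174.7258) → (129.8004,124.4455) → (110.7417,124.4455) → (110.7417,174.7258), returning to the start.

Shape 4 is a open polyline drawn with `<path>`. Its stroke #008000 means engrave at S131, F3084. After flipping Y the toolpath is (167.2112,95.9686) → (192.6450,106.3686) → (160.6790,128.0179) → (63.2342,164.3760).

Shape 5 is a regular polygon drawn with `<path>`. Its stroke #ff0000 means score at S371, F1583. After flipping Y the toolpath is (123.5824,53.8300) → (94.5044,29.9959) → (57.7403,37.8697) → (40.9743,71.5223) → (56.8315,105.6125) → (93.3710,114.4697) → (123.0780,91.4244) → (123.5824,53.8300), returning to the start.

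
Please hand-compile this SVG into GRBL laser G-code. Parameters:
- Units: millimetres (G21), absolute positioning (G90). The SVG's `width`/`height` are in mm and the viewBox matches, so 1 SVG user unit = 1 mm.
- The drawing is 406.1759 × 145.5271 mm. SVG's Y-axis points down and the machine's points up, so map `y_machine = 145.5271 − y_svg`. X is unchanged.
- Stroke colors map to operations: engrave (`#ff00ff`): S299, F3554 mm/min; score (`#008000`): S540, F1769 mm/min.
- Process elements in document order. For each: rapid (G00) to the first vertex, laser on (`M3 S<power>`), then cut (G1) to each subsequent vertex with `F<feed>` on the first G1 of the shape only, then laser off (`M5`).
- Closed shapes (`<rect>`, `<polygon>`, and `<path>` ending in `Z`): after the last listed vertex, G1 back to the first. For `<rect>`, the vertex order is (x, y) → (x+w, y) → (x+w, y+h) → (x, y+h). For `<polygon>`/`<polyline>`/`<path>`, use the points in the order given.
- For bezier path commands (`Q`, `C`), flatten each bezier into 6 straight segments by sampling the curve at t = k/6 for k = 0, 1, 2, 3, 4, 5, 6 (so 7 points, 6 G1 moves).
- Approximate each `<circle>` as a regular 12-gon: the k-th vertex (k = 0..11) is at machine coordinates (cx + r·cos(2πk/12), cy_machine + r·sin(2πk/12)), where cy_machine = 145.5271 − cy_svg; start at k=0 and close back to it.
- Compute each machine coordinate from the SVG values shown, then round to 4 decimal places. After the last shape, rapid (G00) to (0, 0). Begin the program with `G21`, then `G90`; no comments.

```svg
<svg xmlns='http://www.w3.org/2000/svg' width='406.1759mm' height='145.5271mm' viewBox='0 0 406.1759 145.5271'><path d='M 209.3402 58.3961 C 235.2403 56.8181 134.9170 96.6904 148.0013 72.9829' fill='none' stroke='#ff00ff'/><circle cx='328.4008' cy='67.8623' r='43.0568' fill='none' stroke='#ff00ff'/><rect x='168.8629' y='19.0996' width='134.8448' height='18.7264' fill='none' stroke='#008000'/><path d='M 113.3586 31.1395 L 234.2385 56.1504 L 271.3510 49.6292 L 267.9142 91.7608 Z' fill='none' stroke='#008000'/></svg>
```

G21
G90
G00 X209.3402 Y87.1310
M3 S299
G1 X212.8810 Y84.9521 F3554
G1 X202.0411 Y78.7822
G1 X183.4767 Y71.5390
G1 X163.8443 Y66.1400
G1 X149.8004 Y65.5025
G1 X148.0013 Y72.5442
M5
G00 X371.4576 Y77.6648
M3 S299
G1 X365.6891 Y99.1932 F3554
G1 X349.9292 Y114.9531
G1 X328.4008 Y120.7216
G1 X306.8724 Y114.9531
G1 X291.1125 Y99.1932
G1 X285.3440 Y77.6648
G1 X291.1125 Y56.1364
G1 X306.8724 Y40.3765
G1 X328.4008 Y34.6080
G1 X349.9292 Y40.3765
G1 X365.6891 Y56.1364
G1 X371.4576 Y77.6648
M5
G00 X168.8629 Y126.4275
M3 S540
G1 X303.7077 Y126.4275 F1769
G1 X303.7077 Y107.7011
G1 X168.8629 Y107.7011
G1 X168.8629 Y126.4275
M5
G00 X113.3586 Y114.3876
M3 S540
G1 X234.2385 Y89.3767 F1769
G1 X271.3510 Y95.8979
G1 X267.9142 Y53.7663
G1 X113.3586 Y114.3876
M5
G00 X0.0000 Y0.0000

Since the viewBox matches the mm dimensions, user units are millimetres directly. The only transform is the Y-flip y_m = 145.5271 − y_svg.

Shape 1 is a cubic bezier drawn with `<path>`. Its stroke #ff00ff means engrave at S299, F3554. After flipping Y the toolpath is (209.3402,87.1310) → (212.8810,84.9521) → (202.0411,78.7822) → (183.4767,71.5390) → (163.8443,66.1400) → (149.8004,65.5025) → (148.0013,72.5442).

Shape 2 is a circle drawn with `<circle>`. Its stroke #ff00ff means engrave at S299, F3554. After flipping Y the toolpath is (371.4576,77.6648) → (365.6891,99.1932) → (349.9292,114.9531) → (328.4008,120.7216) → (306.8724,114.9531) → (291.1125,99.1932) → (285.3440,77.6648) → (291.1125,56.1364) → (306.8724,40.3765) → (328.4008,34.6080) → (349.9292,40.3765) → (365.6891,56.1364) → (371.4576,77.6648), returning to the start.

Shape 3 is a rectangle drawn with `<rect>`. Its stroke #008000 means score at S540, F1769. After flipping Y the toolpath is (168.8629,126.4275) → (303.7077,126.4275) → (303.7077,107.7011) → (168.8629,107.7011) → (168.8629,126.4275), returning to the start.

Shape 4 is a closed polygon drawn with `<path>`. Its stroke #008000 means score at S540, F1769. After flipping Y the toolpath is (113.3586,114.3876) → (234.2385,89.3767) → (271.3510,95.8979) → (267.9142,53.7663) → (113.3586,114.3876), returning to the start.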